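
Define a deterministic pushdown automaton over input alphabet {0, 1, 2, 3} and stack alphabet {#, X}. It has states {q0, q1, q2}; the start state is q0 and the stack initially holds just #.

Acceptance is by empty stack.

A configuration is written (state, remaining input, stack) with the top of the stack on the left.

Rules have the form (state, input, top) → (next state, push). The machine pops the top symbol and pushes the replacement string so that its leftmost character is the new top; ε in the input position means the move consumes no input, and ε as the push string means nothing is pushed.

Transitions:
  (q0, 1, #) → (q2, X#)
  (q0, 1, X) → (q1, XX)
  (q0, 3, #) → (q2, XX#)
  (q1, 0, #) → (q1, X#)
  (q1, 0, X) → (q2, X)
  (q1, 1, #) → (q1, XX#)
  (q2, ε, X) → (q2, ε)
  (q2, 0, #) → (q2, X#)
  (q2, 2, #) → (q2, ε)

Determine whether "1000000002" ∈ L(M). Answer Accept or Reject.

(q0, 1000000002, #)
  read 1, top #: go to q2, push X# → (q2, 000000002, X#)
  ε-move, top X: go to q2, push ε → (q2, 000000002, #)
  read 0, top #: go to q2, push X# → (q2, 00000002, X#)
  ε-move, top X: go to q2, push ε → (q2, 00000002, #)
  read 0, top #: go to q2, push X# → (q2, 0000002, X#)
  ε-move, top X: go to q2, push ε → (q2, 0000002, #)
  read 0, top #: go to q2, push X# → (q2, 000002, X#)
  ε-move, top X: go to q2, push ε → (q2, 000002, #)
  read 0, top #: go to q2, push X# → (q2, 00002, X#)
  ε-move, top X: go to q2, push ε → (q2, 00002, #)
  read 0, top #: go to q2, push X# → (q2, 0002, X#)
  ε-move, top X: go to q2, push ε → (q2, 0002, #)
  read 0, top #: go to q2, push X# → (q2, 002, X#)
  ε-move, top X: go to q2, push ε → (q2, 002, #)
  read 0, top #: go to q2, push X# → (q2, 02, X#)
  ε-move, top X: go to q2, push ε → (q2, 02, #)
  read 0, top #: go to q2, push X# → (q2, 2, X#)
  ε-move, top X: go to q2, push ε → (q2, 2, #)
  read 2, top #: go to q2, push ε → (q2, ε, ε)
All input consumed and the stack is empty.

Accept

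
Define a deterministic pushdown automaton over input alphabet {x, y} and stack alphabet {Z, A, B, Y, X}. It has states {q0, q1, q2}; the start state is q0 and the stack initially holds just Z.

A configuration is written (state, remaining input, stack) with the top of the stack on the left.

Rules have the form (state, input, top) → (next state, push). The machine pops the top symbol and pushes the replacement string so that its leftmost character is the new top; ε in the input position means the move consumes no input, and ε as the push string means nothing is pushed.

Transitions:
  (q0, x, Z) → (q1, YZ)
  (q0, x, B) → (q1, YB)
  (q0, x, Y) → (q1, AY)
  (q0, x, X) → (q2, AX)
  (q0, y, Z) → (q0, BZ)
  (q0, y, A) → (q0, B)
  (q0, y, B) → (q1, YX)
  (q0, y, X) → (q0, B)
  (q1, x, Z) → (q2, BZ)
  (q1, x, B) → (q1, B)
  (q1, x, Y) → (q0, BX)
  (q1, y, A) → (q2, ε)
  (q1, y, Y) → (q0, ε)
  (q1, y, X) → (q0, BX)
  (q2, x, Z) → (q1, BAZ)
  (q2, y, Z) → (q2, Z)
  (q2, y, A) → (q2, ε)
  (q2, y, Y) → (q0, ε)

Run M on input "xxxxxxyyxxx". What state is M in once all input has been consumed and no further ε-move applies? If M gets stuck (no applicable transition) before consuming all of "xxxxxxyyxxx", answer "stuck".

(q0, xxxxxxyyxxx, Z)
  read x, top Z: go to q1, push YZ → (q1, xxxxxyyxxx, YZ)
  read x, top Y: go to q0, push BX → (q0, xxxxyyxxx, BXZ)
  read x, top B: go to q1, push YB → (q1, xxxyyxxx, YBXZ)
  read x, top Y: go to q0, push BX → (q0, xxyyxxx, BXBXZ)
  read x, top B: go to q1, push YB → (q1, xyyxxx, YBXBXZ)
  read x, top Y: go to q0, push BX → (q0, yyxxx, BXBXBXZ)
  read y, top B: go to q1, push YX → (q1, yxxx, YXXBXBXZ)
  read y, top Y: go to q0, push ε → (q0, xxx, XXBXBXZ)
  read x, top X: go to q2, push AX → (q2, xx, AXXBXBXZ)
No transition for (q2, x, top A); M blocks with input xx remaining.

stuck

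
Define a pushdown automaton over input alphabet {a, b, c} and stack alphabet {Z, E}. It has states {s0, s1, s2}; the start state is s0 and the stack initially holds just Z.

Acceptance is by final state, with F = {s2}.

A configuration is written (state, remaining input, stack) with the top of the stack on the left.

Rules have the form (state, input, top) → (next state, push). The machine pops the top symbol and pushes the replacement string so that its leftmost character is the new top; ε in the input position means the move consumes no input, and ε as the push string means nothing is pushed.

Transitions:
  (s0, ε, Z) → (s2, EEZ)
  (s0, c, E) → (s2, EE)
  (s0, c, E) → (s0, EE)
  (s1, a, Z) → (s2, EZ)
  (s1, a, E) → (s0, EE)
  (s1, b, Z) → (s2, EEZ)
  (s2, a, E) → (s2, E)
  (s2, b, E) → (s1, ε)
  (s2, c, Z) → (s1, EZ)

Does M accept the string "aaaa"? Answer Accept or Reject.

Accept

One accepting computation: (s0, aaaa, Z) ⊢ (s2, aaaa, EEZ) ⊢ (s2, aaa, EEZ) ⊢ (s2, aa, EEZ) ⊢ (s2, a, EEZ) ⊢ (s2, ε, EEZ)
All input consumed and state s2 ∈ F.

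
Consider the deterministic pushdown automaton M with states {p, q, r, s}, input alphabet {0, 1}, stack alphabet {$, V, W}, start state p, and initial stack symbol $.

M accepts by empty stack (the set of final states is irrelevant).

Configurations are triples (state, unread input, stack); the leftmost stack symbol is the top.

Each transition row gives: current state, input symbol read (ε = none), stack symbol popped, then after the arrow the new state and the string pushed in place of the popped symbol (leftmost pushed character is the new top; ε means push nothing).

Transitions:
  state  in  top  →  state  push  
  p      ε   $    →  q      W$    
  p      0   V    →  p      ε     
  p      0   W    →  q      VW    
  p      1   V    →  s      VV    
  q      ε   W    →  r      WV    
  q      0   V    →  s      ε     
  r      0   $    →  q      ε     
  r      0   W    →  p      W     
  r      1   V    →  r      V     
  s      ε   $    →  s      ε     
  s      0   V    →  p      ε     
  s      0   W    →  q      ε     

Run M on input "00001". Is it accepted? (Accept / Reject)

Reject

(p, 00001, $)
  ε-move, top $: go to q, push W$ → (q, 00001, W$)
  ε-move, top W: go to r, push WV → (r, 00001, WV$)
  read 0, top W: go to p, push W → (p, 0001, WV$)
  read 0, top W: go to q, push VW → (q, 001, VWV$)
  read 0, top V: go to s, push ε → (s, 01, WV$)
  read 0, top W: go to q, push ε → (q, 1, V$)
No transition applies at (q, 1, V$); input not fully consumed.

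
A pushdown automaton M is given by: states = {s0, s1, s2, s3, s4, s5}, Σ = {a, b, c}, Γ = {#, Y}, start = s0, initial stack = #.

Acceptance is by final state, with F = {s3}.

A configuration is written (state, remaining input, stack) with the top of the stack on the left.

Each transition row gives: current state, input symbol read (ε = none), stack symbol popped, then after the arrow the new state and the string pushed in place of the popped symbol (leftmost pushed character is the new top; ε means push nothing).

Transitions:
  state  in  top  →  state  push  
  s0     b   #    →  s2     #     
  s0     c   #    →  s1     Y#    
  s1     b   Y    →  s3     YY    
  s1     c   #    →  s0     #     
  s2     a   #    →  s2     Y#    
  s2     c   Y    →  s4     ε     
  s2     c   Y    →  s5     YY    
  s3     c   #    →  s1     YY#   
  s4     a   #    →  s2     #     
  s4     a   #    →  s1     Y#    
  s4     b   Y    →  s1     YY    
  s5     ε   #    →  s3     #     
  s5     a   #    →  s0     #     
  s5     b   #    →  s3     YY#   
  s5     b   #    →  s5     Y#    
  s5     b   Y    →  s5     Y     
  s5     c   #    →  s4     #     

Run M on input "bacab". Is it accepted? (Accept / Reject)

One accepting computation: (s0, bacab, #) ⊢ (s2, acab, #) ⊢ (s2, cab, Y#) ⊢ (s4, ab, #) ⊢ (s1, b, Y#) ⊢ (s3, ε, YY#)
All input consumed and state s3 ∈ F.

Accept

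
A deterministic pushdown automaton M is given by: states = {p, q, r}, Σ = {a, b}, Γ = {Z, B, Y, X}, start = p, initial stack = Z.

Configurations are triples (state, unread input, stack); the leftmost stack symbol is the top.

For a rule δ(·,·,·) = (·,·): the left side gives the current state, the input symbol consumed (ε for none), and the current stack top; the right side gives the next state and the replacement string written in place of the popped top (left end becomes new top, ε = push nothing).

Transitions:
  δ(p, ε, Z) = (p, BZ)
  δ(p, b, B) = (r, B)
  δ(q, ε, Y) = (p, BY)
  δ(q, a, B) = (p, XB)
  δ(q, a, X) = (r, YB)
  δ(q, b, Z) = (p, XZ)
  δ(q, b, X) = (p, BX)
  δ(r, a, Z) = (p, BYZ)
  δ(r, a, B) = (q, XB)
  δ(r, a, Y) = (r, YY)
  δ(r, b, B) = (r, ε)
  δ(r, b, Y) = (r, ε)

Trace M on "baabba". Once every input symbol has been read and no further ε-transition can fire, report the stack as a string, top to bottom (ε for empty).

XBZ

(p, baabba, Z)
  ε-move, top Z: go to p, push BZ → (p, baabba, BZ)
  read b, top B: go to r, push B → (r, aabba, BZ)
  read a, top B: go to q, push XB → (q, abba, XBZ)
  read a, top X: go to r, push YB → (r, bba, YBBZ)
  read b, top Y: go to r, push ε → (r, ba, BBZ)
  read b, top B: go to r, push ε → (r, a, BZ)
  read a, top B: go to q, push XB → (q, ε, XBZ)
All input consumed in state q with stack XBZ.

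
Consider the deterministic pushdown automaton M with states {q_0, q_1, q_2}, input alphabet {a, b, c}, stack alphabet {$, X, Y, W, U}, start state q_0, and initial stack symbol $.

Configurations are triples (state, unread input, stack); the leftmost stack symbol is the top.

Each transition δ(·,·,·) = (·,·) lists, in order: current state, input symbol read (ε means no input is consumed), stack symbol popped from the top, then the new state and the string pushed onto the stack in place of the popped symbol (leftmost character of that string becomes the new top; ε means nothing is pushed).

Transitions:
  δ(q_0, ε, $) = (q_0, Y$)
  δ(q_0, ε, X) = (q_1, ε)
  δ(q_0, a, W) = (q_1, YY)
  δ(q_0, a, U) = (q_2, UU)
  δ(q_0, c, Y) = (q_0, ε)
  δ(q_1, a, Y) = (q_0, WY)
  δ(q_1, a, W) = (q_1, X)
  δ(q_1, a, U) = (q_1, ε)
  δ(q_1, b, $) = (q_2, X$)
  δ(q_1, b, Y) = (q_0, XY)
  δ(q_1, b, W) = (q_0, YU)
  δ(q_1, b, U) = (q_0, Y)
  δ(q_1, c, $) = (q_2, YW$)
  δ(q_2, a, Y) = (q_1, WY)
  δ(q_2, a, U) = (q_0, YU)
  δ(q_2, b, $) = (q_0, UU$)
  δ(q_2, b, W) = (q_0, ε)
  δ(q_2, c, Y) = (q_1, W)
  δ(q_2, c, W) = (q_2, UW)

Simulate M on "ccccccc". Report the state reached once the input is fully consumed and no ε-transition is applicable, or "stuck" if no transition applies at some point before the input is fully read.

q_0

(q_0, ccccccc, $)
  ε-move, top $: go to q_0, push Y$ → (q_0, ccccccc, Y$)
  read c, top Y: go to q_0, push ε → (q_0, cccccc, $)
  ε-move, top $: go to q_0, push Y$ → (q_0, cccccc, Y$)
  read c, top Y: go to q_0, push ε → (q_0, ccccc, $)
  ε-move, top $: go to q_0, push Y$ → (q_0, ccccc, Y$)
  read c, top Y: go to q_0, push ε → (q_0, cccc, $)
  ε-move, top $: go to q_0, push Y$ → (q_0, cccc, Y$)
  read c, top Y: go to q_0, push ε → (q_0, ccc, $)
  ε-move, top $: go to q_0, push Y$ → (q_0, ccc, Y$)
  read c, top Y: go to q_0, push ε → (q_0, cc, $)
  ε-move, top $: go to q_0, push Y$ → (q_0, cc, Y$)
  read c, top Y: go to q_0, push ε → (q_0, c, $)
  ε-move, top $: go to q_0, push Y$ → (q_0, c, Y$)
  read c, top Y: go to q_0, push ε → (q_0, ε, $)
  ε-move, top $: go to q_0, push Y$ → (q_0, ε, Y$)
All input consumed; M is in state q_0.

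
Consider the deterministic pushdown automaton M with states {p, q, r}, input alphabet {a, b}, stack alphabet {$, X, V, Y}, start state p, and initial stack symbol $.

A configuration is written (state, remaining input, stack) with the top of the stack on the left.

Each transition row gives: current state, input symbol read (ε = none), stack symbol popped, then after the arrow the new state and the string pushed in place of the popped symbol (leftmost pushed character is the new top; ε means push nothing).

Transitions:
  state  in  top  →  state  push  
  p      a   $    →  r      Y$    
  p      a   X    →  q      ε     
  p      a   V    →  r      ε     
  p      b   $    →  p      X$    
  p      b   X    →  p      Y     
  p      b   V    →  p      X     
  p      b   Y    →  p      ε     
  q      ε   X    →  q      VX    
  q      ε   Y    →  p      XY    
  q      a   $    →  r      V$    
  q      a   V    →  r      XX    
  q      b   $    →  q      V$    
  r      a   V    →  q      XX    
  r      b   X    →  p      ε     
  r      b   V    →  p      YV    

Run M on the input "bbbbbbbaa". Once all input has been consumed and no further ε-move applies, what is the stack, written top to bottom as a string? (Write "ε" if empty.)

(p, bbbbbbbaa, $)
  read b, top $: go to p, push X$ → (p, bbbbbbaa, X$)
  read b, top X: go to p, push Y → (p, bbbbbaa, Y$)
  read b, top Y: go to p, push ε → (p, bbbbaa, $)
  read b, top $: go to p, push X$ → (p, bbbaa, X$)
  read b, top X: go to p, push Y → (p, bbaa, Y$)
  read b, top Y: go to p, push ε → (p, baa, $)
  read b, top $: go to p, push X$ → (p, aa, X$)
  read a, top X: go to q, push ε → (q, a, $)
  read a, top $: go to r, push V$ → (r, ε, V$)
All input consumed in state r with stack V$.

V$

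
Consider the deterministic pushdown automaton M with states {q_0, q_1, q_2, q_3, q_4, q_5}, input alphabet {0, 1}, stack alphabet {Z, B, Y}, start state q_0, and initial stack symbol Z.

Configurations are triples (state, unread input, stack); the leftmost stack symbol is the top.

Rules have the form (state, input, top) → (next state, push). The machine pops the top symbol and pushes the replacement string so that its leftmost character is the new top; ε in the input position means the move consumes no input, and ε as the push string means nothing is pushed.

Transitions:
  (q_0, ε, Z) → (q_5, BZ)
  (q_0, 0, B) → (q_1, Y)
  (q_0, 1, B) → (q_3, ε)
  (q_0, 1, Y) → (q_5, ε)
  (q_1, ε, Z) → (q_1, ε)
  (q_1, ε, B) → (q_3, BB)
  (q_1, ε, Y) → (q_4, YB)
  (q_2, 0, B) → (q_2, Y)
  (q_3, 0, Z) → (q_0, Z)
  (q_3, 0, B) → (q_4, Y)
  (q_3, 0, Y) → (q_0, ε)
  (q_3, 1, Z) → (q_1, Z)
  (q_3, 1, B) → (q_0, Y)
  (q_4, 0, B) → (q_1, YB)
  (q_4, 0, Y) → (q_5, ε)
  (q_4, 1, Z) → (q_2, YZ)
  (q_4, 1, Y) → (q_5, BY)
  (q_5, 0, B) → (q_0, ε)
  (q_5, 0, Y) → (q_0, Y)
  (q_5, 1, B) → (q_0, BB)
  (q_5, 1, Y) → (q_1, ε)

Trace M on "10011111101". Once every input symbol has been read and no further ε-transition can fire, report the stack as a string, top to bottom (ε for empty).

BYZ

(q_0, 10011111101, Z) ⊢ (q_5, 10011111101, BZ) ⊢ (q_0, 0011111101, BBZ) ⊢ (q_1, 011111101, YBZ) ⊢ (q_4, 011111101, YBBZ) ⊢ (q_5, 11111101, BBZ) ⊢ (q_0, 1111101, BBBZ) ⊢ (q_3, 111101, BBZ) ⊢ (q_0, 11101, YBZ) ⊢ (q_5, 1101, BZ) ⊢ (q_0, 101, BBZ) ⊢ (q_3, 01, BZ) ⊢ (q_4, 1, YZ) ⊢ (q_5, ε, BYZ)
All input consumed in state q_5 with stack BYZ.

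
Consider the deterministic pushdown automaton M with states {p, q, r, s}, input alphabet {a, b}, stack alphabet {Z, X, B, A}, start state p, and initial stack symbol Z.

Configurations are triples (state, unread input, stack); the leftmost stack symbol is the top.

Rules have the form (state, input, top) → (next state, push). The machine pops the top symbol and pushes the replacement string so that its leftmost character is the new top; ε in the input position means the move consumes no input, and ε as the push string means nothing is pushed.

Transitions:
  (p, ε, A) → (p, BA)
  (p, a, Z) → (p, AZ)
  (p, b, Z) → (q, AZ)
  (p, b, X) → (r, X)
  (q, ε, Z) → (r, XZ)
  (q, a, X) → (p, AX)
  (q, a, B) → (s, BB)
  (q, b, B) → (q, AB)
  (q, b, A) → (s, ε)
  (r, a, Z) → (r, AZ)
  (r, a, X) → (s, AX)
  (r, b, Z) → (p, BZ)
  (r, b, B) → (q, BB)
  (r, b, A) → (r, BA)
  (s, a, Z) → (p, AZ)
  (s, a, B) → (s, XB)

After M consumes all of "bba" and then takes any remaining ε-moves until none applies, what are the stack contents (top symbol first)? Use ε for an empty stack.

(p, bba, Z)
  read b, top Z: go to q, push AZ → (q, ba, AZ)
  read b, top A: go to s, push ε → (s, a, Z)
  read a, top Z: go to p, push AZ → (p, ε, AZ)
  ε-move, top A: go to p, push BA → (p, ε, BAZ)
All input consumed in state p with stack BAZ.

BAZ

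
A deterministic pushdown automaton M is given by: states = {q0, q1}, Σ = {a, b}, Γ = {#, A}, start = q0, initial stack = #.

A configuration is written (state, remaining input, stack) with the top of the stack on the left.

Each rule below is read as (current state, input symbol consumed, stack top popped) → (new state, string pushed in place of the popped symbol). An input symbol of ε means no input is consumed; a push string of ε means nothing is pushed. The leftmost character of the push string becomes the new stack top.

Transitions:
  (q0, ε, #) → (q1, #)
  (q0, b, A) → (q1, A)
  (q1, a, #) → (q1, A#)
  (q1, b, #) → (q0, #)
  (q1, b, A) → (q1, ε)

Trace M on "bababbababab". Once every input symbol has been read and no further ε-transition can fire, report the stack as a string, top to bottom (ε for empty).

#

(q0, bababbababab, #)
  ε-move, top #: go to q1, push # → (q1, bababbababab, #)
  read b, top #: go to q0, push # → (q0, ababbababab, #)
  ε-move, top #: go to q1, push # → (q1, ababbababab, #)
  read a, top #: go to q1, push A# → (q1, babbababab, A#)
  read b, top A: go to q1, push ε → (q1, abbababab, #)
  read a, top #: go to q1, push A# → (q1, bbababab, A#)
  read b, top A: go to q1, push ε → (q1, bababab, #)
  read b, top #: go to q0, push # → (q0, ababab, #)
  ε-move, top #: go to q1, push # → (q1, ababab, #)
  read a, top #: go to q1, push A# → (q1, babab, A#)
  read b, top A: go to q1, push ε → (q1, abab, #)
  read a, top #: go to q1, push A# → (q1, bab, A#)
  read b, top A: go to q1, push ε → (q1, ab, #)
  read a, top #: go to q1, push A# → (q1, b, A#)
  read b, top A: go to q1, push ε → (q1, ε, #)
All input consumed in state q1 with stack #.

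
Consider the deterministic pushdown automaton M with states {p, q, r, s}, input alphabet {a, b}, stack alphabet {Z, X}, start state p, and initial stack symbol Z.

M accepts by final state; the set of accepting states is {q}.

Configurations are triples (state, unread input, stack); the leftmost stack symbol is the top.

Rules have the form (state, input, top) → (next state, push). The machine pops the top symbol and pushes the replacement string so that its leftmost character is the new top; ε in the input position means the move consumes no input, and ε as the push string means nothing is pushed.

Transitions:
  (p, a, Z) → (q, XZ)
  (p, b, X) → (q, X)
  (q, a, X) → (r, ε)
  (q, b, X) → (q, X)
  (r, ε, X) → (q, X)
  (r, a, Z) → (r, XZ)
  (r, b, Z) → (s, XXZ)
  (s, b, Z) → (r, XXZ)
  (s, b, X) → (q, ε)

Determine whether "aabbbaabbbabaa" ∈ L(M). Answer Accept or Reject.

(p, aabbbaabbbabaa, Z) ⊢ (q, abbbaabbbabaa, XZ) ⊢ (r, bbbaabbbabaa, Z) ⊢ (s, bbaabbbabaa, XXZ) ⊢ (q, baabbbabaa, XZ) ⊢ (q, aabbbabaa, XZ) ⊢ (r, abbbabaa, Z) ⊢ (r, bbbabaa, XZ) ⊢ (q, bbbabaa, XZ) ⊢ (q, bbabaa, XZ) ⊢ (q, babaa, XZ) ⊢ (q, abaa, XZ) ⊢ (r, baa, Z) ⊢ (s, aa, XXZ)
No transition applies at (s, aa, XXZ); input not fully consumed.

Reject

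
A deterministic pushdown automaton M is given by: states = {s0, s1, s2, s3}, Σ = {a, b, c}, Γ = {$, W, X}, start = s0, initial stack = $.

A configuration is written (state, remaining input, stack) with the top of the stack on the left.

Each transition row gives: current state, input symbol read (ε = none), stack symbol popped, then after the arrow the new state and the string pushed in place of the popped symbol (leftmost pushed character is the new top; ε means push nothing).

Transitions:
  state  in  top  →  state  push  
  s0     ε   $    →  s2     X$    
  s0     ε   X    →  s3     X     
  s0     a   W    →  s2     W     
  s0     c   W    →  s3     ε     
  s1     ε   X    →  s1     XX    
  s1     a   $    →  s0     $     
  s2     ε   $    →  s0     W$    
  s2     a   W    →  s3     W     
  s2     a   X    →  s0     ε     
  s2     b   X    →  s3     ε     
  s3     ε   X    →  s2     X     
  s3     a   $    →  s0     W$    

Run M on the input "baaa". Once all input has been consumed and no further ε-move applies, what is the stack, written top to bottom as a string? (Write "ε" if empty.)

W$

(s0, baaa, $)
  ε-move, top $: go to s2, push X$ → (s2, baaa, X$)
  read b, top X: go to s3, push ε → (s3, aaa, $)
  read a, top $: go to s0, push W$ → (s0, aa, W$)
  read a, top W: go to s2, push W → (s2, a, W$)
  read a, top W: go to s3, push W → (s3, ε, W$)
All input consumed in state s3 with stack W$.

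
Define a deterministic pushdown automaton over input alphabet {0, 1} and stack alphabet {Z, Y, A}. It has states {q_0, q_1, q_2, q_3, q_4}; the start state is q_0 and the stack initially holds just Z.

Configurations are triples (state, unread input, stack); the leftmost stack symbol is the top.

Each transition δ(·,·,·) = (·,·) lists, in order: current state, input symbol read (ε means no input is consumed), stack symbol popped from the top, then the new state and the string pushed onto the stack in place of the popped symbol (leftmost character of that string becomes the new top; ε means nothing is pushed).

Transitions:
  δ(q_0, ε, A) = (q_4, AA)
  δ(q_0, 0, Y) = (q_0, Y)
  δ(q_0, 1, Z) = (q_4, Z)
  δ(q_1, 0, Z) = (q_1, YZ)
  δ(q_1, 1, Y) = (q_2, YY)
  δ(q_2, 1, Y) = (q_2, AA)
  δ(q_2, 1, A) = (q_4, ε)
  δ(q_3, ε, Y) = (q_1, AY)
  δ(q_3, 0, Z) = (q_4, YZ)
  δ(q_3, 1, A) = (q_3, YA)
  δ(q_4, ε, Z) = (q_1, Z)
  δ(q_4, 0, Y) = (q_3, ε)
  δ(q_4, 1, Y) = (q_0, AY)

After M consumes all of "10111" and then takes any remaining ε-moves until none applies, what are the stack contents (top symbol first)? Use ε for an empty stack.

AYZ

(q_0, 10111, Z)
  read 1, top Z: go to q_4, push Z → (q_4, 0111, Z)
  ε-move, top Z: go to q_1, push Z → (q_1, 0111, Z)
  read 0, top Z: go to q_1, push YZ → (q_1, 111, YZ)
  read 1, top Y: go to q_2, push YY → (q_2, 11, YYZ)
  read 1, top Y: go to q_2, push AA → (q_2, 1, AAYZ)
  read 1, top A: go to q_4, push ε → (q_4, ε, AYZ)
All input consumed in state q_4 with stack AYZ.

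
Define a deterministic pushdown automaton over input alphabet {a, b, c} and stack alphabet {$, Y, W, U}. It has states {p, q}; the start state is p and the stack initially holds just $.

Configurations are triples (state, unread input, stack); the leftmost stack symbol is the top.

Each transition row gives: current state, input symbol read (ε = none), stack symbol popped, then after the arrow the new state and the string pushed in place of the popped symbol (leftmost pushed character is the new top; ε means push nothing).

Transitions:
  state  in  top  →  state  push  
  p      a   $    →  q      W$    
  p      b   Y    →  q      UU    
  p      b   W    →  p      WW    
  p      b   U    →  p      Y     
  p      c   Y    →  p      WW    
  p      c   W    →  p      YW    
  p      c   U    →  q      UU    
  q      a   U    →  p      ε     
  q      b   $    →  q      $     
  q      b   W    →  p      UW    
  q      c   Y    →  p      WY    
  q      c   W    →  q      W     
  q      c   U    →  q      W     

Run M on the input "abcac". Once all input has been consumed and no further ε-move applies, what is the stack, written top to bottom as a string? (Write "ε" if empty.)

(p, abcac, $) ⊢ (q, bcac, W$) ⊢ (p, cac, UW$) ⊢ (q, ac, UUW$) ⊢ (p, c, UW$) ⊢ (q, ε, UUW$)
All input consumed in state q with stack UUW$.

UUW$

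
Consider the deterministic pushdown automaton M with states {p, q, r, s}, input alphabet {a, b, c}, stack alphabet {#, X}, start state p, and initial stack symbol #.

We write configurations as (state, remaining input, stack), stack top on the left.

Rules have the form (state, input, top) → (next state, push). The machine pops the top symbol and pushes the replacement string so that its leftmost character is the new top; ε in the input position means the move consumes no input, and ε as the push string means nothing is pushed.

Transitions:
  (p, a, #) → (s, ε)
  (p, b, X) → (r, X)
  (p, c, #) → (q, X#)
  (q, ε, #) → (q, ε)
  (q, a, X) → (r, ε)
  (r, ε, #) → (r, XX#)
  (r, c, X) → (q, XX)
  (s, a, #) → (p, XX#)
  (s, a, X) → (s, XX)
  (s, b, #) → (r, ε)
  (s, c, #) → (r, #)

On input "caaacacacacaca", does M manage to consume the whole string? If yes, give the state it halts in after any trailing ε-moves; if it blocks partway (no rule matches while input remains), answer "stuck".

(p, caaacacacacaca, #)
  read c, top #: go to q, push X# → (q, aaacacacacaca, X#)
  read a, top X: go to r, push ε → (r, aacacacacaca, #)
  ε-move, top #: go to r, push XX# → (r, aacacacacaca, XX#)
No transition for (r, a, top X); M blocks with input aacacacacaca remaining.

stuck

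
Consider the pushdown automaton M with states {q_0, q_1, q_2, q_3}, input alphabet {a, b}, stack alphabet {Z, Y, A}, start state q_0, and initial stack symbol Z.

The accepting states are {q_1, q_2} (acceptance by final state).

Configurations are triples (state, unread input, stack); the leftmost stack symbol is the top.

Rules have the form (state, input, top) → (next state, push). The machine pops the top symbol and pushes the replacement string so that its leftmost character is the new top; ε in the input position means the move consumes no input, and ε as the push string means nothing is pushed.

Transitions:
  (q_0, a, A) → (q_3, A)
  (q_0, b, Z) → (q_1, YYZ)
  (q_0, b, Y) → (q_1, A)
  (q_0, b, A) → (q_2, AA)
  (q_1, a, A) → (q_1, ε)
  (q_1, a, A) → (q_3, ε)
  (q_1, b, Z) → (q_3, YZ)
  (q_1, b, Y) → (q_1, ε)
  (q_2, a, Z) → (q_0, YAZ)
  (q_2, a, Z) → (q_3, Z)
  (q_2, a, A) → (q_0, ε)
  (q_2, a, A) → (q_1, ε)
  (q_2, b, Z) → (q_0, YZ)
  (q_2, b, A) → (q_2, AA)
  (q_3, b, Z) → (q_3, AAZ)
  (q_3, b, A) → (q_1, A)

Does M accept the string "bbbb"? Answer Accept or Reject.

No computation consumes all input and reaches a final state.

Reject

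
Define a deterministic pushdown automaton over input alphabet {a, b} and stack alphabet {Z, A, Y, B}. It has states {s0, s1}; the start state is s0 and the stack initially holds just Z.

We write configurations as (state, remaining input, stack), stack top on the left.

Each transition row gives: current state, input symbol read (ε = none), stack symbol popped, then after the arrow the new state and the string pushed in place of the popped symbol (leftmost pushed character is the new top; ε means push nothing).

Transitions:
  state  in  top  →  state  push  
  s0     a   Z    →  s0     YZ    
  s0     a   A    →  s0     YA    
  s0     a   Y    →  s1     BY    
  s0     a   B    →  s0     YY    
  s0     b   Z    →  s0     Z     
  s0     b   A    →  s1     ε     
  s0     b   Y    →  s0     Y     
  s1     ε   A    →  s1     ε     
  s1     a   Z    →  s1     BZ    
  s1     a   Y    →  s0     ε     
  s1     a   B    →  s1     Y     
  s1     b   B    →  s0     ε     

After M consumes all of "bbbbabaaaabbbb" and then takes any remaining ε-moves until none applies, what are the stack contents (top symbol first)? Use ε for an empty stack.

(s0, bbbbabaaaabbbb, Z)
  read b, top Z: go to s0, push Z → (s0, bbbabaaaabbbb, Z)
  read b, top Z: go to s0, push Z → (s0, bbabaaaabbbb, Z)
  read b, top Z: go to s0, push Z → (s0, babaaaabbbb, Z)
  read b, top Z: go to s0, push Z → (s0, abaaaabbbb, Z)
  read a, top Z: go to s0, push YZ → (s0, baaaabbbb, YZ)
  read b, top Y: go to s0, push Y → (s0, aaaabbbb, YZ)
  read a, top Y: go to s1, push BY → (s1, aaabbbb, BYZ)
  read a, top B: go to s1, push Y → (s1, aabbbb, YYZ)
  read a, top Y: go to s0, push ε → (s0, abbbb, YZ)
  read a, top Y: go to s1, push BY → (s1, bbbb, BYZ)
  read b, top B: go to s0, push ε → (s0, bbb, YZ)
  read b, top Y: go to s0, push Y → (s0, bb, YZ)
  read b, top Y: go to s0, push Y → (s0, b, YZ)
  read b, top Y: go to s0, push Y → (s0, ε, YZ)
All input consumed in state s0 with stack YZ.

YZ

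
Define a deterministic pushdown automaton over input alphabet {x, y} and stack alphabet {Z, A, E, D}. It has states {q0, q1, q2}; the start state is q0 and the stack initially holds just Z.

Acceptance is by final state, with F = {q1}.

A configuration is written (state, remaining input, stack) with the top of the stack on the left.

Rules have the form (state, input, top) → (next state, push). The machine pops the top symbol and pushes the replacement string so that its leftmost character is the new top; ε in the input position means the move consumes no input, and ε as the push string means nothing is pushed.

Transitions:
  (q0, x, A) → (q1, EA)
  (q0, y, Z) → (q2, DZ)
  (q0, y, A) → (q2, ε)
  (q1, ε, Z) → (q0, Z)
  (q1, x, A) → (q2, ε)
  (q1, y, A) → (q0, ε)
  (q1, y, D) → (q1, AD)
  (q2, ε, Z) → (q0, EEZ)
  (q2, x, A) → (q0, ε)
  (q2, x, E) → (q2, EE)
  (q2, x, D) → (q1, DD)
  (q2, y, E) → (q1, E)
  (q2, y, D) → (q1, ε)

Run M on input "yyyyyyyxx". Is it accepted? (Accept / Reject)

(q0, yyyyyyyxx, Z) ⊢ (q2, yyyyyyxx, DZ) ⊢ (q1, yyyyyxx, Z) ⊢ (q0, yyyyyxx, Z) ⊢ (q2, yyyyxx, DZ) ⊢ (q1, yyyxx, Z) ⊢ (q0, yyyxx, Z) ⊢ (q2, yyxx, DZ) ⊢ (q1, yxx, Z) ⊢ (q0, yxx, Z) ⊢ (q2, xx, DZ) ⊢ (q1, x, DDZ)
No transition applies at (q1, x, DDZ); input not fully consumed.

Reject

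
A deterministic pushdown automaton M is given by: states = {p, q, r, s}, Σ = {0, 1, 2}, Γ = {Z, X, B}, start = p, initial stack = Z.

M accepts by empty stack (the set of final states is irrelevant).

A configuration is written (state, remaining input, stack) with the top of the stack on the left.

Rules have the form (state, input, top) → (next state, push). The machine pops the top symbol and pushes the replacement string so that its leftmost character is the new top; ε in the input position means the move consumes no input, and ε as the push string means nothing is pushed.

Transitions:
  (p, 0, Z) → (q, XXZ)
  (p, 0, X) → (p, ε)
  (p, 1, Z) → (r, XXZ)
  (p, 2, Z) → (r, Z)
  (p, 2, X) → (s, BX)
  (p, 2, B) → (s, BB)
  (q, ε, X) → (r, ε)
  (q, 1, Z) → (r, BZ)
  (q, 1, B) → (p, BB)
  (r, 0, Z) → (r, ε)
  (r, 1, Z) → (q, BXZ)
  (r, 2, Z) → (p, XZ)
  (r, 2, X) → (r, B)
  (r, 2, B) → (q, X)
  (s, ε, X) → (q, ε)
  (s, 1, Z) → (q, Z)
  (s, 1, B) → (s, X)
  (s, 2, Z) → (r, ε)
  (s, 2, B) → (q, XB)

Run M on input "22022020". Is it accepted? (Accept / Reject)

Accept

(p, 22022020, Z)
  read 2, top Z: go to r, push Z → (r, 2022020, Z)
  read 2, top Z: go to p, push XZ → (p, 022020, XZ)
  read 0, top X: go to p, push ε → (p, 22020, Z)
  read 2, top Z: go to r, push Z → (r, 2020, Z)
  read 2, top Z: go to p, push XZ → (p, 020, XZ)
  read 0, top X: go to p, push ε → (p, 20, Z)
  read 2, top Z: go to r, push Z → (r, 0, Z)
  read 0, top Z: go to r, push ε → (r, ε, ε)
All input consumed and the stack is empty.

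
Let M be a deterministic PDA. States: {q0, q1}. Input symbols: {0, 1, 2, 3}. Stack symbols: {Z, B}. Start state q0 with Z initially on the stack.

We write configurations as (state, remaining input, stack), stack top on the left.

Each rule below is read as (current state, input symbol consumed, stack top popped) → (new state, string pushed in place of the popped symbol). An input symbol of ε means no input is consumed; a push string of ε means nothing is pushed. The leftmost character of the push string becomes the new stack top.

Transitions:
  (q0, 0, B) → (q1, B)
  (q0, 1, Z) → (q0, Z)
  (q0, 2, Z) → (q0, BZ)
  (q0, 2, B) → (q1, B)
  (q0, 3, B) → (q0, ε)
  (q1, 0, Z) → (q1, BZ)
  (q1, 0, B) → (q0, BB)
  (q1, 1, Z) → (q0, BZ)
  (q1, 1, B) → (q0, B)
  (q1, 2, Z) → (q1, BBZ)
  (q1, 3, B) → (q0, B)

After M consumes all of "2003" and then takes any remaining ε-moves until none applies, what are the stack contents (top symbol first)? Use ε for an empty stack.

BZ

(q0, 2003, Z)
  read 2, top Z: go to q0, push BZ → (q0, 003, BZ)
  read 0, top B: go to q1, push B → (q1, 03, BZ)
  read 0, top B: go to q0, push BB → (q0, 3, BBZ)
  read 3, top B: go to q0, push ε → (q0, ε, BZ)
All input consumed in state q0 with stack BZ.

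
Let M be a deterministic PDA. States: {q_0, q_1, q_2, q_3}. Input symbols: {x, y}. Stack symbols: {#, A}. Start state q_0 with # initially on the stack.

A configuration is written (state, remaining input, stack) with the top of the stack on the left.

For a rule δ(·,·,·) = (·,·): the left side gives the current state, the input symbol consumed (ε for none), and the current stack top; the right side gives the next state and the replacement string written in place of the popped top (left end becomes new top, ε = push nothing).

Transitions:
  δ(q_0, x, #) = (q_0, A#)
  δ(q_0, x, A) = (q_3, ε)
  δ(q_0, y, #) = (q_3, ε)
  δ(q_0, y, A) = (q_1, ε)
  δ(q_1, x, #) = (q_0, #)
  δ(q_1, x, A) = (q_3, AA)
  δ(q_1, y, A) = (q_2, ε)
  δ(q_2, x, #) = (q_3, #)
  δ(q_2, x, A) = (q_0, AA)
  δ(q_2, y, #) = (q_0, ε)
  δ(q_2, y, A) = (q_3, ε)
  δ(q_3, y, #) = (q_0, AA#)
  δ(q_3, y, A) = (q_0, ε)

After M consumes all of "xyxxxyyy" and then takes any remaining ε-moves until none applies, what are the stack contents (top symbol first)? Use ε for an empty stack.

#

(q_0, xyxxxyyy, #)
  read x, top #: go to q_0, push A# → (q_0, yxxxyyy, A#)
  read y, top A: go to q_1, push ε → (q_1, xxxyyy, #)
  read x, top #: go to q_0, push # → (q_0, xxyyy, #)
  read x, top #: go to q_0, push A# → (q_0, xyyy, A#)
  read x, top A: go to q_3, push ε → (q_3, yyy, #)
  read y, top #: go to q_0, push AA# → (q_0, yy, AA#)
  read y, top A: go to q_1, push ε → (q_1, y, A#)
  read y, top A: go to q_2, push ε → (q_2, ε, #)
All input consumed in state q_2 with stack #.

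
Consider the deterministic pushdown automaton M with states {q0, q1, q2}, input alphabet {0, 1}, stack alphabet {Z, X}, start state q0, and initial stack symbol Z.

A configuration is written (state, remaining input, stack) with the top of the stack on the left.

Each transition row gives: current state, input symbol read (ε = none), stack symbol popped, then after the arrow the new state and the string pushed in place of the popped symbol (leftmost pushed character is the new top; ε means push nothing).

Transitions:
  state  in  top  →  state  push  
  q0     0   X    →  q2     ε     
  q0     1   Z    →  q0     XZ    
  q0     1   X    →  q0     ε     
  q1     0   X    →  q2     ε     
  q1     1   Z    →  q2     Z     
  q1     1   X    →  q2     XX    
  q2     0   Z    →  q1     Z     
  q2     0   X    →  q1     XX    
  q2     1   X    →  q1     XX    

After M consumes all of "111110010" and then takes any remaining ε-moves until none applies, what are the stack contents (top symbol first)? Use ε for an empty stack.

Z

(q0, 111110010, Z)
  read 1, top Z: go to q0, push XZ → (q0, 11110010, XZ)
  read 1, top X: go to q0, push ε → (q0, 1110010, Z)
  read 1, top Z: go to q0, push XZ → (q0, 110010, XZ)
  read 1, top X: go to q0, push ε → (q0, 10010, Z)
  read 1, top Z: go to q0, push XZ → (q0, 0010, XZ)
  read 0, top X: go to q2, push ε → (q2, 010, Z)
  read 0, top Z: go to q1, push Z → (q1, 10, Z)
  read 1, top Z: go to q2, push Z → (q2, 0, Z)
  read 0, top Z: go to q1, push Z → (q1, ε, Z)
All input consumed in state q1 with stack Z.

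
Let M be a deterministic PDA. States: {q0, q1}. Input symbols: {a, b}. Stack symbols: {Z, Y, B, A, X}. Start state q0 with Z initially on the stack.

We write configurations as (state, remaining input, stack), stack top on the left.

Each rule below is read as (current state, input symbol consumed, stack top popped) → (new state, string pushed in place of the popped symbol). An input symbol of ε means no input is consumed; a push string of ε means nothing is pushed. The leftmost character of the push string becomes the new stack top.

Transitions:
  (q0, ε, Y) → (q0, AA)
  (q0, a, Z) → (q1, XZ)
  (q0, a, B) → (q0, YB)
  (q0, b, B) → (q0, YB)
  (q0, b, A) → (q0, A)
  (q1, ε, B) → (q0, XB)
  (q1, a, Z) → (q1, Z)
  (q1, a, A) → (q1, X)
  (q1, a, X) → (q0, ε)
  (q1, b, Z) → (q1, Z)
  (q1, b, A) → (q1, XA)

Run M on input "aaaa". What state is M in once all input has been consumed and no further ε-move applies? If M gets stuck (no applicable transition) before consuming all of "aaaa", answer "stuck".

q0

(q0, aaaa, Z)
  read a, top Z: go to q1, push XZ → (q1, aaa, XZ)
  read a, top X: go to q0, push ε → (q0, aa, Z)
  read a, top Z: go to q1, push XZ → (q1, a, XZ)
  read a, top X: go to q0, push ε → (q0, ε, Z)
All input consumed; M is in state q0.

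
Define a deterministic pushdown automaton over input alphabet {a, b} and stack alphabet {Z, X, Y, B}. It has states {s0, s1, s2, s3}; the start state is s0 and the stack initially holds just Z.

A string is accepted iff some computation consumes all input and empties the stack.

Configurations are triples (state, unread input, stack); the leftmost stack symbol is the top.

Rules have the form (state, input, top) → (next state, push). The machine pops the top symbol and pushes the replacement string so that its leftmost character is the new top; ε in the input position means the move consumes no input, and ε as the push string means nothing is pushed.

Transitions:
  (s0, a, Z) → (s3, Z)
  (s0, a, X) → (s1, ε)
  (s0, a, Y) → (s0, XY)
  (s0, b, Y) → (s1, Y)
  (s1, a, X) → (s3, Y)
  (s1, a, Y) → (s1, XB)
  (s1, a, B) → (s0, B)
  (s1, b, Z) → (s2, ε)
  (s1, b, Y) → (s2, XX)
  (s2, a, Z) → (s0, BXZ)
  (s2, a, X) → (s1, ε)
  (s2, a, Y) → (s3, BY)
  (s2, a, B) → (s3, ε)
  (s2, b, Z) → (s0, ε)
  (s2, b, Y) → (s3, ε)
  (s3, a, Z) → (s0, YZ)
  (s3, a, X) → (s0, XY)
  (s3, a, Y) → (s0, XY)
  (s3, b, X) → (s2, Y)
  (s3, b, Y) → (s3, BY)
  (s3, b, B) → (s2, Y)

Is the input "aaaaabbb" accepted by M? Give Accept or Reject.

(s0, aaaaabbb, Z)
  read a, top Z: go to s3, push Z → (s3, aaaabbb, Z)
  read a, top Z: go to s0, push YZ → (s0, aaabbb, YZ)
  read a, top Y: go to s0, push XY → (s0, aabbb, XYZ)
  read a, top X: go to s1, push ε → (s1, abbb, YZ)
  read a, top Y: go to s1, push XB → (s1, bbb, XBZ)
No transition applies at (s1, bbb, XBZ); input not fully consumed.

Reject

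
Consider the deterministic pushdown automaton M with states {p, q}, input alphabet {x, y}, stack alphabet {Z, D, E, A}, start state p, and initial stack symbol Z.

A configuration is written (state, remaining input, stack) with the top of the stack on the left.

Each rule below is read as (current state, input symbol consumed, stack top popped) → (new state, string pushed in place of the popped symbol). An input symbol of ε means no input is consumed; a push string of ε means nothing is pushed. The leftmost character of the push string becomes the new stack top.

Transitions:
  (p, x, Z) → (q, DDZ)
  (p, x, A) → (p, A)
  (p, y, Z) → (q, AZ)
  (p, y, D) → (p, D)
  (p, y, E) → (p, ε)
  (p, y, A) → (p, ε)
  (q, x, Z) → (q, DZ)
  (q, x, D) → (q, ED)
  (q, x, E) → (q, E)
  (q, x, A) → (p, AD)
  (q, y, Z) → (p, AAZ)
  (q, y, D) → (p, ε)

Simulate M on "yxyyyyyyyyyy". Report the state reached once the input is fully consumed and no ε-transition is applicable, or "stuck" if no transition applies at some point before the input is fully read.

(p, yxyyyyyyyyyy, Z)
  read y, top Z: go to q, push AZ → (q, xyyyyyyyyyy, AZ)
  read x, top A: go to p, push AD → (p, yyyyyyyyyy, ADZ)
  read y, top A: go to p, push ε → (p, yyyyyyyyy, DZ)
  read y, top D: go to p, push D → (p, yyyyyyyy, DZ)
  read y, top D: go to p, push D → (p, yyyyyyy, DZ)
  read y, top D: go to p, push D → (p, yyyyyy, DZ)
  read y, top D: go to p, push D → (p, yyyyy, DZ)
  read y, top D: go to p, push D → (p, yyyy, DZ)
  read y, top D: go to p, push D → (p, yyy, DZ)
  read y, top D: go to p, push D → (p, yy, DZ)
  read y, top D: go to p, push D → (p, y, DZ)
  read y, top D: go to p, push D → (p, ε, DZ)
All input consumed; M is in state p.

p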